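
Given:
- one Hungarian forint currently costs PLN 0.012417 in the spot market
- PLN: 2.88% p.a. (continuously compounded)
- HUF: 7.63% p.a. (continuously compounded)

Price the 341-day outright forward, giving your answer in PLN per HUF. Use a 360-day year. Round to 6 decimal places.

0.011871

T = 341/360 years.
PLN growth factor: e^(0.0288×341/360) = 1.0276555.
HUF accumulates by e^(0.0763×341/360) = 1.0749488.
CIP: F = S · (grow PLN)/(grow HUF) = 0.012417 × 1.0276555/1.0749488 = 0.01187070 PLN per HUF.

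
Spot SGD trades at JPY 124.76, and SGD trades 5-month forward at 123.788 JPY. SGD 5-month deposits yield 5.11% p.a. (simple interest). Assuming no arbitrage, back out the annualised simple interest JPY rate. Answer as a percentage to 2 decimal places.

3.20%

T = 5/12 years.
CIP gives F = S · g_JPY/g_SGD, so g_JPY/g_SGD = 123.788/124.76 = 0.9922090.
The SGD side grows by 1 + 0.0511×5/12 = 1.0212917.
Hence g_JPY = 1.0133348.
r = (1.0133348 − 1)/(5/12) = 0.032004 → 3.20%.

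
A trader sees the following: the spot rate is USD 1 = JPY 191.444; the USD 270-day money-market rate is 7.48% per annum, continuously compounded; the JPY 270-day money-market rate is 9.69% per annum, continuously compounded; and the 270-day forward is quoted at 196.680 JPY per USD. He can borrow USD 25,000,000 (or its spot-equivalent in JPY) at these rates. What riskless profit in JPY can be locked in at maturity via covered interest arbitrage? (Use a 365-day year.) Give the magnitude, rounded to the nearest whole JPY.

T = 270/365 years.
Invest the USD and cover forward: 25,000,000 × 1.056890923187 × 196.680 = JPY 5,196,732,669.31.
Convert at spot and invest in JPY: 25,000,000 × 191.444 × 1.074310920707 = JPY 5,141,759,497.60.
The quoted forward overvalues USD, so borrow JPY, buy USD at spot, deposit the USD at 7.48%, and sell the proceeds forward at 196.680.
Arbitrage profit = |5,196,732,669.31 − 5,141,759,497.60| = JPY 54,973,172.

JPY 54,973,172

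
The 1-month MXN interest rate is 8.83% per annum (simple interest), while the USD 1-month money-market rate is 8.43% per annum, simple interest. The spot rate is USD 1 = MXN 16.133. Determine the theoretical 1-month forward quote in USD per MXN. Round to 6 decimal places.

T = 1/12 years.
MXN growth factor: 1 + 0.0883×1/12 = 1.0073583.
USD accumulates by 1 + 0.0843×1/12 = 1.007025.
Forward (MXN per USD) = 16.133 × 1.0073583 / 1.007025 = 16.13834.
Invert for USD per MXN: 1 / 16.13834 = 0.061964.

0.061964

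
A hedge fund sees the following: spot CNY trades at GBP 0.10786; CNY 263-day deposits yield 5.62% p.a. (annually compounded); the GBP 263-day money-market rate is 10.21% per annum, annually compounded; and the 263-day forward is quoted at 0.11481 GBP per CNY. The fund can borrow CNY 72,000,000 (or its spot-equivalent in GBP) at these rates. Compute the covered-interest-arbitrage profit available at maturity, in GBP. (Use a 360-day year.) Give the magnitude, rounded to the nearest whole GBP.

GBP 265,666

T = 263/360 years.
Route A — deposit CNY, sell forward: 72,000,000 × 1.040753527 × 0.11481 = GBP 8,603,201.70.
Route B — convert at spot, deposit GBP: 72,000,000 × 0.10786 × 1.073605649 = GBP 8,337,535.58.
The quoted forward overvalues CNY, so borrow GBP, buy CNY at spot, deposit the CNY at 5.62%, and sell the proceeds forward at 0.11481.
The gap between the two covered legs is GBP 265,666.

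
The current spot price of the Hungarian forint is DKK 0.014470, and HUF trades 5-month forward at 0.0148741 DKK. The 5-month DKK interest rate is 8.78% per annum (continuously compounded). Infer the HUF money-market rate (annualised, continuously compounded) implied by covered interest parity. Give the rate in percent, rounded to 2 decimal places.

2.17%

T = 5/12 years.
F/S = 0.0148741/0.01447 = 1.0279267 = (growth of DKK) / (growth of HUF).
DKK growth factor: e^(0.0878×5/12) = 1.0372607.
So the HUF growth factor = 1.0090804.
Take logs: ln 1.0090804 / (5/12) = 0.021695, so 2.17%.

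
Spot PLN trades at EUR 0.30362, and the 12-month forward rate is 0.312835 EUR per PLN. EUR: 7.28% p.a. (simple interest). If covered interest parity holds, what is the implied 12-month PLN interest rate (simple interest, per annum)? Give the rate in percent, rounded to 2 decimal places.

4.12%

T = 1 year.
CIP gives F = S · g_EUR/g_PLN, so g_EUR/g_PLN = 0.312835/0.30362 = 1.0303504.
EUR growth factor: 1 + 0.0728×1 = 1.072800.
Hence g_PLN = 1.0411992.
r = (1.0411992 − 1)/1 = 0.041199 → 4.12%.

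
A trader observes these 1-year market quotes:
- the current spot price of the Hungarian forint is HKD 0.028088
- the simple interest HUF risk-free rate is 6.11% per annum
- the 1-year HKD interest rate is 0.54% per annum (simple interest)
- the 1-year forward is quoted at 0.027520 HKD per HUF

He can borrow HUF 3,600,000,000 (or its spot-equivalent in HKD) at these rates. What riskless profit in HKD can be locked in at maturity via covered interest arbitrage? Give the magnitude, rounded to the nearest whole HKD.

HKD 3,462,468

T = 1 year.
Route A — deposit HUF, sell forward: 3,600,000,000 × 1.061100 × 0.027520 = HKD 105,125,299.20.
Route B — convert at spot, deposit HKD: 3,600,000,000 × 0.028088 × 1.005400 = HKD 101,662,830.72.
The quoted forward overvalues HUF, so borrow HKD, buy HUF at spot, deposit the HUF at 6.11%, and sell the proceeds forward at 0.027520.
The gap between the two covered legs is HKD 3,462,468.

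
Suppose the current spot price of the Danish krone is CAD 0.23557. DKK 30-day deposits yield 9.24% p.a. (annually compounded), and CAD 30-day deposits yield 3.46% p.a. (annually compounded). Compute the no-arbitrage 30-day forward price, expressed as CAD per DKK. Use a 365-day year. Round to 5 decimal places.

T = 30/365 years.
CAD accumulates by (1 + 0.0346)^(30/365) = 1.0027997.
DKK accumulates by (1 + 0.0924)^(30/365) = 1.0072903.
Forward (CAD per DKK) = 0.23557 × 1.0027997 / 1.0072903 = 0.2345198.

0.23452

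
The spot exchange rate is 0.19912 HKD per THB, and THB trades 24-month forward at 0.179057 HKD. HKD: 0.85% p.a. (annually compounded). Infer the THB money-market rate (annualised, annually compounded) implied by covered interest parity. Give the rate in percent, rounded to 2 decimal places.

6.35%

T = 2 years.
By CIP, F/S equals the HKD-to-THB growth ratio: 0.179057/0.19912 = 0.8992417.
The HKD side grows by (1 + 0.0085)^2 = 1.0170723.
So the THB growth factor = 1.1310333.
Annualise: 1.1310333^(1/2) − 1 = 0.063500 = 6.35%.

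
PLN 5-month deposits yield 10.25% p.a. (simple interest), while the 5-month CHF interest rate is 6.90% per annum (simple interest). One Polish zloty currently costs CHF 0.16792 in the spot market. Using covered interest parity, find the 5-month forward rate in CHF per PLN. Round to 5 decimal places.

T = 5/12 years.
CHF accumulates by 1 + 0.0690×5/12 = 1.028750.
PLN growth factor: 1 + 0.1025×5/12 = 1.0427083.
Forward (CHF per PLN) = 0.16792 × 1.028750 / 1.0427083 = 0.1656721.

0.16567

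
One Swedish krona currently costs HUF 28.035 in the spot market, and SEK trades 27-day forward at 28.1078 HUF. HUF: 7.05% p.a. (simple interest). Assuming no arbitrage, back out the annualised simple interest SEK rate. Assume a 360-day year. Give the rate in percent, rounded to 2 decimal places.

3.58%

T = 27/360 years.
F/S = 28.1078/28.035 = 1.0025968 = (growth of HUF) / (growth of SEK).
The HUF side grows by 1 + 0.0705×27/360 = 1.0052875.
So the SEK growth factor = 1.0026837.
r = (1.0026837 − 1)/(27/360) = 0.035783 → 3.58%.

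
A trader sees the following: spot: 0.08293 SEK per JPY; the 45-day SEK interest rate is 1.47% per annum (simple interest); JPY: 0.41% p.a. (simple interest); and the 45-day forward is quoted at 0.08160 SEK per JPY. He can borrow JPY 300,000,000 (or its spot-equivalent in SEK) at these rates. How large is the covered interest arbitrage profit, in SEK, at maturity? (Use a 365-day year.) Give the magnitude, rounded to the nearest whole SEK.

SEK 431,715

T = 45/365 years.
Keep in JPY, deliver into the forward: 300,000,000·1.0005054795·0.08160 = SEK 24,492,374.14.
Swap to SEK now, deposit: 300,000,000·0.08293·1.0018123288 = SEK 24,924,088.93.
The quoted forward undervalues JPY, so borrow JPY, convert to SEK at spot, deposit the SEK at 1.47%, and buy JPY forward at 0.08160 to cover the loan.
Arbitrage profit = |24,492,374.14 − 24,924,088.93| = SEK 431,715.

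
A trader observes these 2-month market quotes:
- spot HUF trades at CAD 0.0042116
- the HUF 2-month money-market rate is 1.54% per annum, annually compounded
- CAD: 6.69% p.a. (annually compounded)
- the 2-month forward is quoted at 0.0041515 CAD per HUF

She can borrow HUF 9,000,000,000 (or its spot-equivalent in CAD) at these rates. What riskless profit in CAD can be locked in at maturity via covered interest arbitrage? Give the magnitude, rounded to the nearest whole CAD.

CAD 856,923

T = 2/12 years.
Invest the HUF and cover forward: 9,000,000,000 × 1.0025503505 × 0.0041515 = CAD 37,458,790.02.
Convert at spot and invest in CAD: 9,000,000,000 × 0.0042116 × 1.0108513277 = CAD 38,315,713.07.
The quoted forward undervalues HUF, so borrow HUF, convert to CAD at spot, deposit the CAD at 6.69%, and buy HUF forward at 0.0041515 to cover the loan.
The gap between the two covered legs is CAD 856,923.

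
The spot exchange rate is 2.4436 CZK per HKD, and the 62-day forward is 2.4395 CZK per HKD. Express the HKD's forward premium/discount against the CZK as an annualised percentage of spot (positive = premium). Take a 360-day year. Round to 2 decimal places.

-0.97%

T = 62/360 years.
Period premium: (2.4395 − 2.4436)/2.4436 = -0.0016779.
Per annum: -0.0016779 / (62/360) = -0.009743 = -0.97%.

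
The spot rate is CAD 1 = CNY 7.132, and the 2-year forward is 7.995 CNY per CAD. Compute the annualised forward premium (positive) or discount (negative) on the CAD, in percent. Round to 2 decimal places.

T = 2 years.
(F − S)/S = (7.995 − 7.132)/7.132 = 0.1210039.
Annualise by dividing by T: 0.1210039 / 2 = 0.060502 → 6.05%.

+6.05%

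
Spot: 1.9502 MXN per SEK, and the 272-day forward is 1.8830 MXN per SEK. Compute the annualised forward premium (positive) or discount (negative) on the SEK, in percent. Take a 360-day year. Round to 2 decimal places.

-4.56%

T = 272/360 years.
SEK trades forward at -3.44580% vs spot over the period.
Per annum: -0.0344580 / (272/360) = -0.045606 = -4.56%.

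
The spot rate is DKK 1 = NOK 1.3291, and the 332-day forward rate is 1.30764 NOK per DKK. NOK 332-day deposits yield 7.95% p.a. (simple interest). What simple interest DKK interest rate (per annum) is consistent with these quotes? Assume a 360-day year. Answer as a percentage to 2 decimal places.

9.86%

T = 332/360 years.
CIP gives F = S · g_NOK/g_DKK, so g_NOK/g_DKK = 1.30764/1.3291 = 0.9838537.
NOK growth factor: 1 + 0.0795×332/360 = 1.0733167.
So the DKK growth factor = 1.0909312.
(1.0909312 − 1)/T = 0.098600, i.e. 9.86%.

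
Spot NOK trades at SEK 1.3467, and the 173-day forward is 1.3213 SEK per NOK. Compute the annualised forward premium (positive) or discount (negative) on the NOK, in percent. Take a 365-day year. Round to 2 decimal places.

T = 173/365 years.
(F − S)/S = (1.3213 − 1.3467)/1.3467 = -0.0188609.
×(1/T) gives -3.98% p.a.

-3.98%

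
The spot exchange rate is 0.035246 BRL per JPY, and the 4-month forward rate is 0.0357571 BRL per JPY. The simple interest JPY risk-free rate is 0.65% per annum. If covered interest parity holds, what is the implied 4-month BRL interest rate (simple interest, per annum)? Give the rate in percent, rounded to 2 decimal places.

T = 4/12 years.
CIP gives F = S · g_BRL/g_JPY, so g_BRL/g_JPY = 0.0357571/0.035246 = 1.0145009.
The JPY side grows by 1 + 0.0065×4/12 = 1.0021667.
So the BRL growth factor = 1.016699.
r = (1.016699 − 1)/(4/12) = 0.050097 → 5.01%.

5.01%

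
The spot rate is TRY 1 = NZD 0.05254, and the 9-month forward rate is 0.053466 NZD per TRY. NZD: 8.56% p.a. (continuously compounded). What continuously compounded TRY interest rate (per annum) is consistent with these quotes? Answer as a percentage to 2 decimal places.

T = 9/12 years.
F/S = 0.053466/0.05254 = 1.0176247 = (growth of NZD) / (growth of TRY).
The NZD side grows by e^(0.0856×9/12) = 1.0663056.
So the TRY growth factor = 1.0478378.
r = ln(1.0478378)/(9/12) = 0.062305 → 6.23%.

6.23%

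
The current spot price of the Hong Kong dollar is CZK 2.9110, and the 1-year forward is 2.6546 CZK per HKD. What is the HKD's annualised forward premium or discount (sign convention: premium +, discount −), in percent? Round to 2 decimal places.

T = 1 year.
(F − S)/S = (2.6546 − 2.911)/2.911 = -0.0880797.
×(1/T) gives -8.81% p.a.

-8.81%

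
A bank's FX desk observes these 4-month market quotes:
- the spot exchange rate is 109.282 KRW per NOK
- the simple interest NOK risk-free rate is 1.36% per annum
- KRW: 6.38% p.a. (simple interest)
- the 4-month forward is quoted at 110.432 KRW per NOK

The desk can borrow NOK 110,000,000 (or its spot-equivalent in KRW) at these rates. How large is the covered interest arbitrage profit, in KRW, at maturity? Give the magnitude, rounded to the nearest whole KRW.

KRW 74,078,268

T = 4/12 years.
Invest the NOK and cover forward: 110,000,000 × 1.004533333333 × 110.432 = KRW 12,202,588,757.33.
Convert at spot and invest in KRW: 110,000,000 × 109.282 × 1.021266666667 = KRW 12,276,667,025.34.
The quoted forward undervalues NOK, so borrow NOK, convert to KRW at spot, deposit the KRW at 6.38%, and buy NOK forward at 110.432 to cover the loan.
The gap between the two covered legs is KRW 74,078,268.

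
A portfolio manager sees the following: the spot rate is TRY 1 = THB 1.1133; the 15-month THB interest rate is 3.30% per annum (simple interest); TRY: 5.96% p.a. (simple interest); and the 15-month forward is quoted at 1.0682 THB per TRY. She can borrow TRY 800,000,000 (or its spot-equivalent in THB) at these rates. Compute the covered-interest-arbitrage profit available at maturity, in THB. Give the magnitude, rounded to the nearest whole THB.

THB 9,154,180

T = 15/12 years.
Invest the TRY and cover forward: 800,000,000 × 1.074500 × 1.0682 = THB 918,224,720.00.
Convert at spot and invest in THB: 800,000,000 × 1.1133 × 1.041250 = THB 927,378,900.00.
The quoted forward undervalues TRY, so borrow TRY, convert to THB at spot, deposit the THB at 3.30%, and buy TRY forward at 1.0682 to cover the loan.
Profit = 927,378,900.00 − 918,224,720.00 = THB 9,154,180.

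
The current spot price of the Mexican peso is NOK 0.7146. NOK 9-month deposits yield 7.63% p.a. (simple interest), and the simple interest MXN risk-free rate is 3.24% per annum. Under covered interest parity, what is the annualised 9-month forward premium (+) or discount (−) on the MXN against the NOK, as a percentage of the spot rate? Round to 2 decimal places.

+4.29%

T = 9/12 years.
No-arbitrage forward: 0.7146 × 1.057225 / 1.024300 = 0.7375700 NOK/MXN.
(F − S)/S ÷ T = (0.7375700 − 0.7146)/0.7146/(9/12) = 0.042858 → 4.29%.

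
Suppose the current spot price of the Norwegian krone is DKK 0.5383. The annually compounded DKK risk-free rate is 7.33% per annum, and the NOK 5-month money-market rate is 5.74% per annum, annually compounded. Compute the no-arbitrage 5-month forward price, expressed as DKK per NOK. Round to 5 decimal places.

T = 5/12 years.
Growth of 1 DKK over T: (1 + 0.0733)^(5/12) = 1.0299128.
NOK accumulates by (1 + 0.0574)^(5/12) = 1.023528.
Forward (DKK per NOK) = 0.5383 × 1.0299128 / 1.023528 = 0.5416579.

0.54166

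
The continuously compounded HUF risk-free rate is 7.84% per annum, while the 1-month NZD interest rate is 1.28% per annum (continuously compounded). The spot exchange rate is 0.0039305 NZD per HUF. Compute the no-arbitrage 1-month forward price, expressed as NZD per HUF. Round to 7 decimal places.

0.0039091

T = 1/12 years.
NZD accumulates by e^(0.0128×1/12) = 1.0010672.
HUF growth factor: e^(0.0784×1/12) = 1.0065547.
So F = 0.0039305 × 1.0010672 / 1.0065547 = 0.003909072 (NZD/HUF).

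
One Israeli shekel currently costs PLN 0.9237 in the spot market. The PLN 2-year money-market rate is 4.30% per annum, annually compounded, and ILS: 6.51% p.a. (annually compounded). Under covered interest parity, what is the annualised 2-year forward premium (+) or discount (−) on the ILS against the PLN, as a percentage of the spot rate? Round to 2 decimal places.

T = 2 years.
F = S · g_PLN/g_ILS = 0.9237 × 1.087849/1.134438 = 0.8857656.
(F − S)/S ÷ T = (0.8857656 − 0.9237)/0.9237/2 = -0.020534 → -2.05%.

-2.05%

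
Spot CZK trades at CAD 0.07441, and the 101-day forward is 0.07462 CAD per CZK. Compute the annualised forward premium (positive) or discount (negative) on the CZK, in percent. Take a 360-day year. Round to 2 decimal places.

+1.01%

T = 101/360 years.
(F − S)/S = (0.07462 − 0.07441)/0.07441 = 0.0028222.
×(1/T) gives 1.01% p.a.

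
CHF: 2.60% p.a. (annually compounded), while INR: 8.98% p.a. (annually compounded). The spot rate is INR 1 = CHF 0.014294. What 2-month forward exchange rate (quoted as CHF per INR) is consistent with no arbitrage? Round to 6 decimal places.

T = 2/12 years.
CHF accumulates by (1 + 0.0260)^(2/12) = 1.0042871.
INR accumulates by (1 + 0.0898)^(2/12) = 1.0144356.
CIP: F = S · (grow CHF)/(grow INR) = 0.014294 × 1.0042871/1.0144356 = 0.01415100 CHF per INR.

0.014151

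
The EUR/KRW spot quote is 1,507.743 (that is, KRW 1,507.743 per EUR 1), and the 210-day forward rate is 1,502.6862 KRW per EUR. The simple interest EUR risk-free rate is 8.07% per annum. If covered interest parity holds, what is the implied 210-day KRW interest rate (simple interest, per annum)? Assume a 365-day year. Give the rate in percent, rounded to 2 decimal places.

T = 210/365 years.
By CIP, F/S equals the KRW-to-EUR growth ratio: 1502.6862/1507.743 = 0.9966461.
The EUR side grows by 1 + 0.0807×210/365 = 1.0464301.
So the KRW growth factor = 1.0429205.
r = (1.0429205 − 1)/(210/365) = 0.074600 → 7.46%.

7.46%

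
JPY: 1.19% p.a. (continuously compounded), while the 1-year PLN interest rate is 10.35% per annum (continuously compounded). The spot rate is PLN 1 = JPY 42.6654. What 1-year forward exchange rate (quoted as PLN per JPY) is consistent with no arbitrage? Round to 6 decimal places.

0.025687

T = 1 year.
JPY accumulates by e^(0.0119×1) = 1.0119711.
PLN growth factor: e^(0.1035×1) = 1.1090458.
So F = 42.6654 × 1.0119711 / 1.1090458 = 38.93090 (JPY/PLN).
Quoted the other way: 1/38.93090 = 0.025687 PLN per JPY.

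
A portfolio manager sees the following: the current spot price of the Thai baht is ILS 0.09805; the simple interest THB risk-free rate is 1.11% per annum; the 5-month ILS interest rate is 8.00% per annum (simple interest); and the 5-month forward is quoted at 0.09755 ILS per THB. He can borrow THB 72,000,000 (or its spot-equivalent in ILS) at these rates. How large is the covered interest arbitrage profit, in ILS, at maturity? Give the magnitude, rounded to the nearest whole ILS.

ILS 238,836

T = 5/12 years.
Invest the THB and cover forward: 72,000,000 × 1.004625 × 0.09755 = ILS 7,056,084.15.
Convert at spot and invest in ILS: 72,000,000 × 0.09805 × 1.033333333 = ILS 7,294,920.00.
The quoted forward undervalues THB, so borrow THB, convert to ILS at spot, deposit the ILS at 8.00%, and buy THB forward at 0.09755 to cover the loan.
Profit = 7,294,920.00 − 7,056,084.15 = ILS 238,836.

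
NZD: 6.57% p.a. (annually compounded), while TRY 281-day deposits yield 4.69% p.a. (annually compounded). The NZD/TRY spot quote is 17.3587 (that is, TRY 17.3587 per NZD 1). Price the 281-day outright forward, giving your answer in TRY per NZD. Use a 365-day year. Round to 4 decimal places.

17.1225

T = 281/365 years.
TRY accumulates by (1 + 0.0469)^(281/365) = 1.03591537.
NZD accumulates by (1 + 0.0657)^(281/365) = 1.05020755.
Forward (TRY per NZD) = 17.3587 × 1.03591537 / 1.05020755 = 17.122467.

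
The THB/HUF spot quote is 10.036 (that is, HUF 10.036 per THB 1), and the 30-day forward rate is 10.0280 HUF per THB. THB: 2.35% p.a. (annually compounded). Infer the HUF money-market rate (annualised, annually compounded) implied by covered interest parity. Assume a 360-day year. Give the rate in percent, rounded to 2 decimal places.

T = 30/360 years.
By CIP, F/S equals the HUF-to-THB growth ratio: 10.028/10.036 = 0.9992029.
The THB side grows by (1 + 0.0235)^(30/360) = 1.0019376.
That pins the HUF growth at 1.001139.
r = 1.001139^(360/30) − 1 = 0.013754 → 1.38%.

1.38%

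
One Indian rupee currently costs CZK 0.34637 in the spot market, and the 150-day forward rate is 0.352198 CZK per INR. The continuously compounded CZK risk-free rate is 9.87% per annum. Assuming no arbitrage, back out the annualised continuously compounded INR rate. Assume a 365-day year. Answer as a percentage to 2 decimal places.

T = 150/365 years.
F/S = 0.352198/0.34637 = 1.0168259 = (growth of CZK) / (growth of INR).
The CZK side grows by e^(0.0987×150/365) = 1.0413955.
Hence g_INR = 1.024163.
r = ln(1.024163)/(150/365) = 0.058098 → 5.81%.

5.81%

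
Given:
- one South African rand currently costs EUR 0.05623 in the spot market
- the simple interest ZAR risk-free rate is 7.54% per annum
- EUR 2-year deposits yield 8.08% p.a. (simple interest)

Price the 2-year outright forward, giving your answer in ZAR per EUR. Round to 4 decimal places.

17.6188

T = 2 years.
EUR growth factor: 1 + 0.0808×2 = 1.161600.
ZAR accumulates by 1 + 0.0754×2 = 1.150800.
Forward (EUR per ZAR) = 0.05623 × 1.161600 / 1.150800 = 0.056757706.
Quoted the other way: 1/0.056757706 = 17.6188 ZAR per EUR.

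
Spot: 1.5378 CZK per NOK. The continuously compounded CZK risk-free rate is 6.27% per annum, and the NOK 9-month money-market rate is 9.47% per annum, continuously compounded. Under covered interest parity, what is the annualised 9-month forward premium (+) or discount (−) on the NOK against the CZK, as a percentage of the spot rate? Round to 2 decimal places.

T = 9/12 years.
No-arbitrage forward: 1.5378 × 1.0481482 / 1.0736081 = 1.5013321 CZK/NOK.
(F − S)/S ÷ T = (1.5013321 − 1.5378)/1.5378/(9/12) = -0.031619 → -3.16%.

-3.16%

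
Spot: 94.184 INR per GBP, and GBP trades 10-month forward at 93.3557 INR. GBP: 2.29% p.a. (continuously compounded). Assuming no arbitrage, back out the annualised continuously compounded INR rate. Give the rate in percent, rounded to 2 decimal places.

T = 10/12 years.
CIP gives F = S · g_INR/g_GBP, so g_INR/g_GBP = 93.3557/94.184 = 0.9912055.
The GBP side grows by e^(0.0229×10/12) = 1.0192666.
So the INR growth factor = 1.0103027.
Take logs: ln 1.0103027 / (10/12) = 0.012300, so 1.23%.

1.23%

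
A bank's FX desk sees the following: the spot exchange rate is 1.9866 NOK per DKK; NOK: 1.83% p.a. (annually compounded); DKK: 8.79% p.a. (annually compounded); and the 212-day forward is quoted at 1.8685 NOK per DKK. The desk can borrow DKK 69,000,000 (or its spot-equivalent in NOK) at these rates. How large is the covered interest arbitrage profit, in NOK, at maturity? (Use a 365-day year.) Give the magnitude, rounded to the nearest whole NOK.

NOK 3,134,569

T = 212/365 years.
Keep in DKK, deliver into the forward: 69,000,000·1.05015082925·1.8685 = NOK 135,392,270.89.
Swap to NOK now, deposit: 69,000,000·1.9866·1.01058862269 = NOK 138,526,839.69.
The quoted forward undervalues DKK, so borrow DKK, convert to NOK at spot, deposit the NOK at 1.83%, and buy DKK forward at 1.8685 to cover the loan.
Profit = 138,526,839.69 − 135,392,270.89 = NOK 3,134,569.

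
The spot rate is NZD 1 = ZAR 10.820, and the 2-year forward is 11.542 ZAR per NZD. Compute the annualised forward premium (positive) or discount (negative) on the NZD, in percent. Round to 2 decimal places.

+3.34%

T = 2 years.
NZD trades forward at +6.67283% vs spot over the period.
Per annum: 0.0667283 / 2 = 0.033364 = 3.34%.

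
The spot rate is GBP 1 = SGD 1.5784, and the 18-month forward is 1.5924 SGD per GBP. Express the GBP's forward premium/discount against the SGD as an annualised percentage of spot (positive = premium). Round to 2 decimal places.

T = 18/12 years.
GBP trades forward at +0.88697% vs spot over the period.
Per annum: 0.0088697 / (18/12) = 0.005913 = 0.59%.

+0.59%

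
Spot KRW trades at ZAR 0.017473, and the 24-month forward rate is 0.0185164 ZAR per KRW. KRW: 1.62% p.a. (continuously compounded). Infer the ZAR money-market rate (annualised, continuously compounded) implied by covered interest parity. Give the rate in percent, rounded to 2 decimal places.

T = 2 years.
By CIP, F/S equals the ZAR-to-KRW growth ratio: 0.0185164/0.017473 = 1.0597150.
The KRW side grows by e^(0.0162×2) = 1.0329306.
That pins the ZAR growth at 1.0946121.
Take logs: ln 1.0946121 / 2 = 0.045200, so 4.52%.

4.52%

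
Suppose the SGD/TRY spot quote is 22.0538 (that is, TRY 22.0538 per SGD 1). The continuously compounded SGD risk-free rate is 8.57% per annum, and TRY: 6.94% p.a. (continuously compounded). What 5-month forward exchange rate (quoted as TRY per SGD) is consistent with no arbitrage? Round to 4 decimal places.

21.9045

T = 5/12 years.
TRY accumulates by e^(0.0694×5/12) = 1.02933881.
Growth of 1 SGD over T: e^(0.0857×5/12) = 1.03635353.
Forward (TRY per SGD) = 22.0538 × 1.02933881 / 1.03635353 = 21.904525.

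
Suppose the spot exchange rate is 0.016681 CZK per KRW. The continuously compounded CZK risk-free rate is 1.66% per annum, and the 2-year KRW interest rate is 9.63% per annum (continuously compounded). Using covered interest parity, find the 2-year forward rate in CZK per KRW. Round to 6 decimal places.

T = 2 years.
CZK accumulates by e^(0.0166×2) = 1.0337573.
Growth of 1 KRW over T: e^(0.0963×2) = 1.2123977.
So F = 0.016681 × 1.0337573 / 1.2123977 = 0.01422314 (CZK/KRW).

0.014223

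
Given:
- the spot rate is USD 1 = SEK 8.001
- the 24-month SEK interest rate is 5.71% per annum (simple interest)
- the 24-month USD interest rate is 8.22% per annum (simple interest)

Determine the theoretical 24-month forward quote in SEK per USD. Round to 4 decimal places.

7.6561

T = 2 years.
SEK growth factor: 1 + 0.0571×2 = 1.114200.
USD accumulates by 1 + 0.0822×2 = 1.164400.
CIP: F = S · (grow SEK)/(grow USD) = 8.001 × 1.114200/1.164400 = 7.656058 SEK per USD.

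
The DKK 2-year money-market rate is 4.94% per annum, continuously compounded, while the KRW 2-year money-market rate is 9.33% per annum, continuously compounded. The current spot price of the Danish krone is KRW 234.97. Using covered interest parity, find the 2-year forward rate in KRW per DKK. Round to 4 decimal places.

256.5331

T = 2 years.
Growth of 1 KRW over T: e^(0.0933×2) = 1.205145131.
DKK accumulates by e^(0.0494×2) = 1.103845508.
CIP: F = S · (grow KRW)/(grow DKK) = 234.97 × 1.205145131/1.103845508 = 256.533137 KRW per DKK.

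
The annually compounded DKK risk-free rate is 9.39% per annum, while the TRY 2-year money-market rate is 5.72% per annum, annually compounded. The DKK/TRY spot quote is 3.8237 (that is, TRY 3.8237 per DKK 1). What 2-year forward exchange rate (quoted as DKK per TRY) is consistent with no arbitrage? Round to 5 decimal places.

T = 2 years.
Growth of 1 TRY over T: (1 + 0.0572)^2 = 1.1176718.
DKK accumulates by (1 + 0.0939)^2 = 1.1966172.
CIP: F = S · (grow TRY)/(grow DKK) = 3.8237 × 1.1176718/1.1966172 = 3.571436 TRY per DKK.
Invert for DKK per TRY: 1 / 3.571436 = 0.28000.

0.28000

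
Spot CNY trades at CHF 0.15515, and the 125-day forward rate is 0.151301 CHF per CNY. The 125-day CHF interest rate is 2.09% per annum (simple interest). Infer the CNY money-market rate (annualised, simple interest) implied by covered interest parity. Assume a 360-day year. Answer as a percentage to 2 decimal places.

9.47%

T = 125/360 years.
F/S = 0.151301/0.15515 = 0.9751917 = (growth of CHF) / (growth of CNY).
The CHF side grows by 1 + 0.0209×125/360 = 1.0072569.
Hence g_CNY = 1.0328809.
(1.0328809 − 1)/T = 0.094697, i.e. 9.47%.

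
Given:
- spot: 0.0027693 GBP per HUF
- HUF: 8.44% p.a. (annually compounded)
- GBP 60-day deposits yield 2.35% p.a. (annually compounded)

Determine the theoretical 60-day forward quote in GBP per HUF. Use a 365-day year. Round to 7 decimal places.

0.0027431

T = 60/365 years.
Growth of 1 GBP over T: (1 + 0.0235)^(60/365) = 1.0038256.
HUF accumulates by (1 + 0.0844)^(60/365) = 1.0134086.
Forward (GBP per HUF) = 0.0027693 × 1.0038256 / 1.0134086 = 0.002743113.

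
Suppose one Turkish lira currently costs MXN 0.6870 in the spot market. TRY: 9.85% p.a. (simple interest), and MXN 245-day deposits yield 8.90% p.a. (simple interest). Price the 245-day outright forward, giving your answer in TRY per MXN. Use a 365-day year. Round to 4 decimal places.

1.4644

T = 245/365 years.
MXN accumulates by 1 + 0.0890×245/365 = 1.0597397.
TRY accumulates by 1 + 0.0985×245/365 = 1.0661164.
Forward (MXN per TRY) = 0.687 × 1.0597397 / 1.0661164 = 0.6828909.
Quoted the other way: 1/0.6828909 = 1.4644 TRY per MXN.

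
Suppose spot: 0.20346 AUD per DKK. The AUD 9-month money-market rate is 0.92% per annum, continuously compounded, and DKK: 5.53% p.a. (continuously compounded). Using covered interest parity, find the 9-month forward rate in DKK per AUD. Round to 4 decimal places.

5.0879

T = 9/12 years.
AUD accumulates by e^(0.0092×9/12) = 1.0069239.
DKK growth factor: e^(0.0553×9/12) = 1.0423471.
So F = 0.20346 × 1.0069239 / 1.0423471 = 0.1965456 (AUD/DKK).
Quoted the other way: 1/0.1965456 = 5.0879 DKK per AUD.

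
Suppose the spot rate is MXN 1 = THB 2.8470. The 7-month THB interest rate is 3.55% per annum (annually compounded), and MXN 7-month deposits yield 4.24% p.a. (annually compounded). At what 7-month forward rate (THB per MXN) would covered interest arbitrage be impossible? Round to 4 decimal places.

2.8360

T = 7/12 years.
THB accumulates by (1 + 0.0355)^(7/12) = 1.0205577.
Growth of 1 MXN over T: (1 + 0.0424)^(7/12) = 1.0245191.
Forward (THB per MXN) = 2.847 × 1.0205577 / 1.0245191 = 2.835992.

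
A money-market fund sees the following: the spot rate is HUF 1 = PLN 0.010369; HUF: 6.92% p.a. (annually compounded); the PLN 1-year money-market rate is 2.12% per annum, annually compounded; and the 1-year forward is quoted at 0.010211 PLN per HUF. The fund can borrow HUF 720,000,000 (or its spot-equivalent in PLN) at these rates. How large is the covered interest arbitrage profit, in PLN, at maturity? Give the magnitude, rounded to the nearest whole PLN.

T = 1 year.
Invest the HUF and cover forward: 720,000,000 × 1.069200 × 0.010211 = PLN 7,860,672.86.
Convert at spot and invest in PLN: 720,000,000 × 0.010369 × 1.021200 = PLN 7,623,952.42.
The quoted forward overvalues HUF, so borrow PLN, buy HUF at spot, deposit the HUF at 6.92%, and sell the proceeds forward at 0.010211.
Arbitrage profit = |7,860,672.86 − 7,623,952.42| = PLN 236,720.

PLN 236,720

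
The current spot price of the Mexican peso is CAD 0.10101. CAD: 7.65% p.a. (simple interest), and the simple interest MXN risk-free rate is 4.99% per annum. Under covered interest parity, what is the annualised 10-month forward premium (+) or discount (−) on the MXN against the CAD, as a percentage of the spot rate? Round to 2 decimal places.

T = 10/12 years.
No-arbitrage forward: 0.10101 × 1.063750 / 1.0415833 = 0.10315967 CAD/MXN.
(F − S)/S ÷ T = (0.10315967 − 0.10101)/0.10101/(10/12) = 0.025538 → 2.55%.

+2.55%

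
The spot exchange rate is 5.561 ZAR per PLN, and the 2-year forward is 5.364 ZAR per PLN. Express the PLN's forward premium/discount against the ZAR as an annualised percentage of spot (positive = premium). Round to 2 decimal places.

-1.77%

T = 2 years.
Period premium: (5.364 − 5.561)/5.561 = -0.0354253.
×(1/T) gives -1.77% p.a.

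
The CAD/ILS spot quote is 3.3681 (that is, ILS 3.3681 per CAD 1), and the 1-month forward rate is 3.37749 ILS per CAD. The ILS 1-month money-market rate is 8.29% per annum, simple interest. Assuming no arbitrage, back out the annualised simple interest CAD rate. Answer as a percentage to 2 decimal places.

T = 1/12 years.
By CIP, F/S equals the ILS-to-CAD growth ratio: 3.37749/3.3681 = 1.0027879.
The ILS side grows by 1 + 0.0829×1/12 = 1.0069083.
That pins the CAD growth at 1.0041089.
r = (1.0041089 − 1)/(1/12) = 0.049307 → 4.93%.

4.93%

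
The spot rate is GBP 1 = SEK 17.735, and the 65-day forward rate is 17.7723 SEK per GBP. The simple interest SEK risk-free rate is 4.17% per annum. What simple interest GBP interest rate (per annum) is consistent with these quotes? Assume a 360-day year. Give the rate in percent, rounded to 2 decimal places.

T = 65/360 years.
CIP gives F = S · g_SEK/g_GBP, so g_SEK/g_GBP = 17.7723/17.735 = 1.0021032.
SEK growth factor: 1 + 0.0417×65/360 = 1.0075292.
So the GBP growth factor = 1.0054146.
r = (1.0054146 − 1)/(65/360) = 0.029989 → 3.00%.

3.00%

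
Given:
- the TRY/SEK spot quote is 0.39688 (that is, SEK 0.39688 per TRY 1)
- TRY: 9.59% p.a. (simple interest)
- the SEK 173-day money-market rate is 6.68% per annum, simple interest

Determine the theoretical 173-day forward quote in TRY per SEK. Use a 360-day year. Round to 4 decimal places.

T = 173/360 years.
Growth of 1 SEK over T: 1 + 0.0668×173/360 = 1.0321011.
Growth of 1 TRY over T: 1 + 0.0959×173/360 = 1.0460853.
Forward (SEK per TRY) = 0.39688 × 1.0321011 / 1.0460853 = 0.3915745.
Invert for TRY per SEK: 1 / 0.3915745 = 2.5538.

2.5538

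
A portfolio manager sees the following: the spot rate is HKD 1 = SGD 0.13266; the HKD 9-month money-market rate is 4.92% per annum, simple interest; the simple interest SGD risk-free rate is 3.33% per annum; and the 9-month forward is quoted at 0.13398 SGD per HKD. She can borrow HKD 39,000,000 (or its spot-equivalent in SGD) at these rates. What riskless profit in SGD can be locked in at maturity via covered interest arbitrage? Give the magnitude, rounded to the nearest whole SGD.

T = 9/12 years.
Invest the HKD and cover forward: 39,000,000 × 1.036900 × 0.13398 = SGD 5,418,030.62.
Convert at spot and invest in SGD: 39,000,000 × 0.13266 × 1.024975 = SGD 5,302,954.16.
The quoted forward overvalues HKD, so borrow SGD, buy HKD at spot, deposit the HKD at 4.92%, and sell the proceeds forward at 0.13398.
Profit = 5,418,030.62 − 5,302,954.16 = SGD 115,076.

SGD 115,076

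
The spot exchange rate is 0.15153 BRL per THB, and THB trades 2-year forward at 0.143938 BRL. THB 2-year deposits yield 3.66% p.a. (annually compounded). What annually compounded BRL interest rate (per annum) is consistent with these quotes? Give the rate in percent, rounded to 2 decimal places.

1.03%

T = 2 years.
By CIP, F/S equals the BRL-to-THB growth ratio: 0.143938/0.15153 = 0.9498977.
THB growth factor: (1 + 0.0366)^2 = 1.0745396.
So the BRL growth factor = 1.0207027.
r = 1.0207027^(1/2) − 1 = 0.010298 → 1.03%.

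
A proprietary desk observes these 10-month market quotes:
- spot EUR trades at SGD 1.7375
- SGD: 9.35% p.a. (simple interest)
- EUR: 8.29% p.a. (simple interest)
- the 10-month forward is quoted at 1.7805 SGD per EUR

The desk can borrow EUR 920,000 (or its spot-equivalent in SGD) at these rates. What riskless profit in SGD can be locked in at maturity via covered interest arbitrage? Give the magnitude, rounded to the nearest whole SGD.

SGD 28,173

T = 10/12 years.
Route A — deposit EUR, sell forward: 920,000 × 1.069083333 × 1.7805 = SGD 1,751,222.64.
Route B — convert at spot, deposit SGD: 920,000 × 1.7375 × 1.077916667 = SGD 1,723,049.79.
The quoted forward overvalues EUR, so borrow SGD, buy EUR at spot, deposit the EUR at 8.29%, and sell the proceeds forward at 1.7805.
Arbitrage profit = |1,751,222.64 − 1,723,049.79| = SGD 28,173.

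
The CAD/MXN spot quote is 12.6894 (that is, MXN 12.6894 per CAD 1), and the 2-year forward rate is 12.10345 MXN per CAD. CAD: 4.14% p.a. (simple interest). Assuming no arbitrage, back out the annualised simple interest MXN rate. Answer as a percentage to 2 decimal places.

T = 2 years.
F/S = 12.10345/12.6894 = 0.9538237 = (growth of MXN) / (growth of CAD).
CAD growth factor: 1 + 0.0414×2 = 1.082800.
So the MXN growth factor = 1.0328003.
r = (1.0328003 − 1)/2 = 0.016400 → 1.64%.

1.64%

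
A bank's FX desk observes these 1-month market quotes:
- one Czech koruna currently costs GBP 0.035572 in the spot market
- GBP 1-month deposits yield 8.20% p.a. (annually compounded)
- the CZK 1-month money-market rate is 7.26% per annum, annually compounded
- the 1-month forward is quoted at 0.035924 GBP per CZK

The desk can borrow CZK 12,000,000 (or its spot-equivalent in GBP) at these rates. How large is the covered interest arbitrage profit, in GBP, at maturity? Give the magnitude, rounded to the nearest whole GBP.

GBP 3,936

T = 1/12 years.
Route A — deposit CZK, sell forward: 12,000,000 × 1.00585756 × 0.035924 = GBP 433,613.12.
Route B — convert at spot, deposit GBP: 12,000,000 × 0.035572 × 1.00658921 = GBP 429,676.70.
The quoted forward overvalues CZK, so borrow GBP, buy CZK at spot, deposit the CZK at 7.26%, and sell the proceeds forward at 0.035924.
Profit = 433,613.12 − 429,676.70 = GBP 3,936.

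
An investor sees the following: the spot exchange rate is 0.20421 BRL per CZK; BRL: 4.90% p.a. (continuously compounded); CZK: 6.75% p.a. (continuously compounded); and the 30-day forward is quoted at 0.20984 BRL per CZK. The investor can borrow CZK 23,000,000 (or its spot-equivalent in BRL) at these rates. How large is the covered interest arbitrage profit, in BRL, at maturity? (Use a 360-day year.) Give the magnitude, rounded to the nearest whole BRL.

BRL 137,497

T = 30/360 years.
Route A — deposit CZK, sell forward: 23,000,000 × 1.00564085 × 0.20984 = BRL 4,853,544.55.
Route B — convert at spot, deposit BRL: 23,000,000 × 0.20421 × 1.004091681 = BRL 4,716,047.93.
The quoted forward overvalues CZK, so borrow BRL, buy CZK at spot, deposit the CZK at 6.75%, and sell the proceeds forward at 0.20984.
Arbitrage profit = |4,853,544.55 − 4,716,047.93| = BRL 137,497.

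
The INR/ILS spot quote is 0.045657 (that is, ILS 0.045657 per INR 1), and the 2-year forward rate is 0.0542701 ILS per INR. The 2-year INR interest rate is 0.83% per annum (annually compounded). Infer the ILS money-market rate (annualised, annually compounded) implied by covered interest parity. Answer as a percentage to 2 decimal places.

T = 2 years.
CIP gives F = S · g_ILS/g_INR, so g_ILS/g_INR = 0.0542701/0.045657 = 1.1886480.
The INR side grows by (1 + 0.0083)^2 = 1.0166689.
So the ILS growth factor = 1.2084615.
Annualise: 1.2084615^(1/2) − 1 = 0.099300 = 9.93%.

9.93%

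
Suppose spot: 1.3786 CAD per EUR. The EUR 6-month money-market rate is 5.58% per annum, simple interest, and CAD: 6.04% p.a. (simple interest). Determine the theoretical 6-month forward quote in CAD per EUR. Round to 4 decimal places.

T = 6/12 years.
Growth of 1 CAD over T: 1 + 0.0604×6/12 = 1.030200.
EUR growth factor: 1 + 0.0558×6/12 = 1.027900.
Forward (CAD per EUR) = 1.3786 × 1.030200 / 1.027900 = 1.381685.

1.3817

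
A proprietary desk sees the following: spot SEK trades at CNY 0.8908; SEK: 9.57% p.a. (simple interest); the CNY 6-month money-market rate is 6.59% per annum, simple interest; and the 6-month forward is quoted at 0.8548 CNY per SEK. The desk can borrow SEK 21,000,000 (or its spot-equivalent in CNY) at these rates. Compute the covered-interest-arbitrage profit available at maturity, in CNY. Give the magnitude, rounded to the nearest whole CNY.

CNY 513,443

T = 6/12 years.
Keep in SEK, deliver into the forward: 21,000,000·1.047850·0.8548 = CNY 18,809,745.78.
Swap to CNY now, deposit: 21,000,000·0.8908·1.032950 = CNY 19,323,189.06.
The quoted forward undervalues SEK, so borrow SEK, convert to CNY at spot, deposit the CNY at 6.59%, and buy SEK forward at 0.8548 to cover the loan.
The gap between the two covered legs is CNY 513,443.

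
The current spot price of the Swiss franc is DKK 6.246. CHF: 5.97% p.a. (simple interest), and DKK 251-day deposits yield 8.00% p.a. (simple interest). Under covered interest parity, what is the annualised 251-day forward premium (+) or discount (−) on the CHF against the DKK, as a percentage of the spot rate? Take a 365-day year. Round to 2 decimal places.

+1.95%

T = 251/365 years.
No-arbitrage forward: 6.246 × 1.0550137 / 1.041054 = 6.329754 DKK/CHF.
(F − S)/S ÷ T = (6.329754 − 6.246)/6.246/(251/365) = 0.019499 → 1.95%.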